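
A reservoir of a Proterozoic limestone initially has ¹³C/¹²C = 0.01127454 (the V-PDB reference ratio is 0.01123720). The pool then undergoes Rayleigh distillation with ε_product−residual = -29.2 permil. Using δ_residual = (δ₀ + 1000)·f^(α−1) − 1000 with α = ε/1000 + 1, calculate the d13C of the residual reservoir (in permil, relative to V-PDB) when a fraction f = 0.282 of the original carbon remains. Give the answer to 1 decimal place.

δ₀ = (0.01127454/0.01123720 − 1)×1000 = (1.003323 − 1)×1000 = 3.323 permil
α − 1 = ε/1000 = -0.0292
f^(α−1) = 0.282^(-0.0292) = 1.037654
δ_res = (3.323 + 1000) × 1.037654 − 1000 = 1041.102 − 1000 = 41.10 permil

41.1 permil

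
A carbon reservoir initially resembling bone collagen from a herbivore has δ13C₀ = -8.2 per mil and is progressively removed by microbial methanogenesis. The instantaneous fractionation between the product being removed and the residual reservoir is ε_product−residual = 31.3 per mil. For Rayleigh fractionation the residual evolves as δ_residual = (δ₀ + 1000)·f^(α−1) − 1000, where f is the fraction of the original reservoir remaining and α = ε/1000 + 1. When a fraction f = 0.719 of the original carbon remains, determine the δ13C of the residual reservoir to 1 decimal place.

Rayleigh residual: δ_res = (δ₀ + 1000)·f^(α−1) − 1000
α = ε/1000 + 1 = 1.03130, so α − 1 = 0.03130
f^(α−1) = 0.719^(0.03130) = 0.989727
δ_res = (-8.2 + 1000) × 0.989727 − 1000 = 981.612 − 1000 = -18.39 per mil

-18.4 per mil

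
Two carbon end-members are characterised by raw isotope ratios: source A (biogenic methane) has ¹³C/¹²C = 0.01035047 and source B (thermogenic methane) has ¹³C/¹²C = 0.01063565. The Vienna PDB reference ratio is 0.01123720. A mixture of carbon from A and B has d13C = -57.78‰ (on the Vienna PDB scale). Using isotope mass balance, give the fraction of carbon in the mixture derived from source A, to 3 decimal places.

δ_A = (0.01035047/0.01123720 − 1)×1000 = (0.921090 − 1)×1000 = -78.910‰
δ_B = (0.01063565/0.01123720 − 1)×1000 = (0.946468 − 1)×1000 = -53.532‰
f_A = (δ_mix − δ_B)/(δ_A − δ_B) = (-57.78 − (-53.532))/(-78.910 − (-53.532))
f_A = -4.248 / -25.378 = 0.1674

0.167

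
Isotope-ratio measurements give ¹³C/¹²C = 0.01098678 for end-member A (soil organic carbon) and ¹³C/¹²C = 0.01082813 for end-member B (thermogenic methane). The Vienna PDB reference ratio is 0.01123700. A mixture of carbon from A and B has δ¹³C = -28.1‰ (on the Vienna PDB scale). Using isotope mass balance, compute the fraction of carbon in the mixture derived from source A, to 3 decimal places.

δ_A = (0.01098678/0.01123700 − 1)×1000 = (0.977732 − 1)×1000 = -22.268‰
δ_B = (0.01082813/0.01123700 − 1)×1000 = (0.963614 − 1)×1000 = -36.386‰
f_A = (δ_mix − δ_B)/(δ_A − δ_B) = (-28.1 − (-36.386))/(-22.268 − (-36.386))
f_A = 8.286 / 14.119 = 0.5869

0.587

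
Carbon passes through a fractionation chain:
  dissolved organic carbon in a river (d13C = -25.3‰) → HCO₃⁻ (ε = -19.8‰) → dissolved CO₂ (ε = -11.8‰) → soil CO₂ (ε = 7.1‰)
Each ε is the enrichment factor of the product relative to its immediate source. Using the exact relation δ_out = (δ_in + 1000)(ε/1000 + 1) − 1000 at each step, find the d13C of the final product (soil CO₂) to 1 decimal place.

-49.2‰

step 1: δ = (-25.30 + 1000)·(-19.8/1000 + 1) − 1000 = -44.60‰
step 2: δ = (-44.60 + 1000)·(-11.8/1000 + 1) − 1000 = -55.87‰
step 3: δ = (-55.87 + 1000)·(7.1/1000 + 1) − 1000 = -49.17‰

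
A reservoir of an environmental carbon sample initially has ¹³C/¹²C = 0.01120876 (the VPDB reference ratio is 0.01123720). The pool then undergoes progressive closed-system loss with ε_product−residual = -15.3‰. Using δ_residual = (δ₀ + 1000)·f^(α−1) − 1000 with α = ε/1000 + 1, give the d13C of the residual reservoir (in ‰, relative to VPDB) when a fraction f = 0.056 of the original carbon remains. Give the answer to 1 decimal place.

δ₀ = (0.01120876/0.01123720 − 1)×1000 = (0.997469 − 1)×1000 = -2.531‰
α − 1 = ε/1000 = -0.0153
f^(α−1) = 0.056^(-0.0153) = 1.045088
δ_res = (-2.531 + 1000) × 1.045088 − 1000 = 1042.443 − 1000 = 42.44‰

42.4‰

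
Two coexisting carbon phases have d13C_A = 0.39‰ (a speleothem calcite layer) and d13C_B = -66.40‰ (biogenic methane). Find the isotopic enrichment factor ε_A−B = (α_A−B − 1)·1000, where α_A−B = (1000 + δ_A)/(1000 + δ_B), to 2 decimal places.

71.54‰

α_A−B = (1000 + 0.39) / (1000 + -66.40) = 1000.39 / 933.60 = 1.071540
ε_A−B = (1.071540 − 1) × 1000 = 71.540‰
(The approximation ε ≈ δ_A − δ_B would give 66.79‰.)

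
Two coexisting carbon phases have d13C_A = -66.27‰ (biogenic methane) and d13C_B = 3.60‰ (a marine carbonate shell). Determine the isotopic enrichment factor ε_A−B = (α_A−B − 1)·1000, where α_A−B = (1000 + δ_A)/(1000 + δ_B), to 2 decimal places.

-69.62‰

α_A−B = (1000 + -66.27) / (1000 + 3.60) = 933.73 / 1003.60 = 0.930381
ε_A−B = (0.930381 − 1) × 1000 = -69.619‰
(The approximation ε ≈ δ_A − δ_B would give -69.87‰.)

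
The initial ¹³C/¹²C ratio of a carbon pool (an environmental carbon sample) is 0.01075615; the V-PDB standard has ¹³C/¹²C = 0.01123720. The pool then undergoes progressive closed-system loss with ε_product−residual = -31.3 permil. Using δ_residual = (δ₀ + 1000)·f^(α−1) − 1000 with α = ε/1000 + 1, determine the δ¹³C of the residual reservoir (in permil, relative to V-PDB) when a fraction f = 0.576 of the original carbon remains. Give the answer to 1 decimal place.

-26.1 permil

δ₀ = (0.01075615/0.01123720 − 1)×1000 = (0.957191 − 1)×1000 = -42.809 permil
α − 1 = ε/1000 = -0.0313
f^(α−1) = 0.576^(-0.0313) = 1.017416
δ_res = (-42.809 + 1000) × 1.017416 − 1000 = 973.862 − 1000 = -26.14 permil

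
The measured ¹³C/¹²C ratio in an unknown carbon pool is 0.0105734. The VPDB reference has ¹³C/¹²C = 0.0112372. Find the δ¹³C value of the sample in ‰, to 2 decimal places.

-59.07‰

δ¹³C = (R_sample / R_standard − 1) × 1000
R_sample / R_standard = 0.0105734 / 0.0112372 = 0.940928
δ¹³C = (0.940928 − 1) × 1000 = -59.072‰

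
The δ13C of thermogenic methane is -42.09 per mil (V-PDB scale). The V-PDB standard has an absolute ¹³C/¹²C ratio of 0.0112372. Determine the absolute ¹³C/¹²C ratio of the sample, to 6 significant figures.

0.0107642

R_sample = R_standard × (δ13C/1000 + 1)
R_sample = 0.0112372 × (-42.09/1000 + 1) = 0.0112372 × 0.957910
R_sample = 0.0107642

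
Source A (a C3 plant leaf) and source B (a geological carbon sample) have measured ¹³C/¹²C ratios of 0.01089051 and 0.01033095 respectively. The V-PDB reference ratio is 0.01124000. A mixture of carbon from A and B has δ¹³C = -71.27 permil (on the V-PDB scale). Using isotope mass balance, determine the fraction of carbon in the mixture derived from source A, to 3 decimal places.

δ_A = (0.01089051/0.01124000 − 1)×1000 = (0.968907 − 1)×1000 = -31.093 permil
δ_B = (0.01033095/0.01124000 − 1)×1000 = (0.919124 − 1)×1000 = -80.876 permil
f_A = (δ_mix − δ_B)/(δ_A − δ_B) = (-71.27 − (-80.876))/(-31.093 − (-80.876))
f_A = 9.606 / 49.783 = 0.1930

0.193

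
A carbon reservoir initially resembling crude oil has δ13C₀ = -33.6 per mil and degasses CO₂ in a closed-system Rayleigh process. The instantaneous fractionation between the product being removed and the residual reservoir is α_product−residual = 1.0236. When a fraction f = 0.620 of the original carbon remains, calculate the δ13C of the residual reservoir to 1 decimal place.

Rayleigh residual: δ_res = (δ₀ + 1000)·f^(α−1) − 1000
α − 1 = 0.02360
f^(α−1) = 0.620^(0.02360) = 0.988782
δ_res = (-33.6 + 1000) × 0.988782 − 1000 = 955.559 − 1000 = -44.44 per mil

-44.4 per mil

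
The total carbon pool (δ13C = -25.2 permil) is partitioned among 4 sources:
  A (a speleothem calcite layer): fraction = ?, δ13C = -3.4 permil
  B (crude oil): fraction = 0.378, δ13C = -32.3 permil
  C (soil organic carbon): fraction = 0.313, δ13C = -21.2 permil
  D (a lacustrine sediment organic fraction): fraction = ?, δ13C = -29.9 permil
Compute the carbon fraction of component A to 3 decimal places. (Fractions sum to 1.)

0.109

Let f_A and f_D be the unknown fractions; fractions sum to 1 so f_A + f_D = 0.309.
Mass balance: Σ fᵢ·δᵢ = δ_bulk ⇒ f_A·(-3.4) + f_D·(-29.9) = -25.2 − (-18.845) = -6.355
Substitute f_D = 0.309 − f_A:
f_A·(-3.4 − -29.9) = -6.355 − 0.309×(-29.9) = 2.884
f_A = 2.884 / 26.5 = 0.1088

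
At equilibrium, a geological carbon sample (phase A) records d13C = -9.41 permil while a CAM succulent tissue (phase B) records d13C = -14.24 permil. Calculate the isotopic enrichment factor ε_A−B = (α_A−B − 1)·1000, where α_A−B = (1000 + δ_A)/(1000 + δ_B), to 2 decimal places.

4.90 permil

α_A−B = (1000 + -9.41) / (1000 + -14.24) = 990.59 / 985.76 = 1.004900
ε_A−B = (1.004900 − 1) × 1000 = 4.900 permil
(The approximation ε ≈ δ_A − δ_B would give 4.83 permil.)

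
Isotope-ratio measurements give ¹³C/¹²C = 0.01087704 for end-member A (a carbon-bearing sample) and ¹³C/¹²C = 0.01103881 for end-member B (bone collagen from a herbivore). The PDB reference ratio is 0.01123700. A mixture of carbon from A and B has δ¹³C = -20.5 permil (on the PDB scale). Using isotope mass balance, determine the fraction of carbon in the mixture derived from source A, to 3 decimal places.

0.199

δ_A = (0.01087704/0.01123700 − 1)×1000 = (0.967967 − 1)×1000 = -32.033 permil
δ_B = (0.01103881/0.01123700 − 1)×1000 = (0.982363 − 1)×1000 = -17.637 permil
f_A = (δ_mix − δ_B)/(δ_A − δ_B) = (-20.5 − (-17.637))/(-32.033 − (-17.637))
f_A = -2.863 / -14.396 = 0.1989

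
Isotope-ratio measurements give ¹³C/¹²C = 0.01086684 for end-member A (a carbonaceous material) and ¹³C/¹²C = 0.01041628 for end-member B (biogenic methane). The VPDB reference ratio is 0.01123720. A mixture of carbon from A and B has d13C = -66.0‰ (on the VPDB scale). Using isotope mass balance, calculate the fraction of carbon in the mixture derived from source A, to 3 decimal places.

0.176

δ_A = (0.01086684/0.01123720 − 1)×1000 = (0.967042 − 1)×1000 = -32.958‰
δ_B = (0.01041628/0.01123720 − 1)×1000 = (0.926946 − 1)×1000 = -73.054‰
f_A = (δ_mix − δ_B)/(δ_A − δ_B) = (-66.0 − (-73.054))/(-32.958 − (-73.054))
f_A = 7.054 / 40.095 = 0.1759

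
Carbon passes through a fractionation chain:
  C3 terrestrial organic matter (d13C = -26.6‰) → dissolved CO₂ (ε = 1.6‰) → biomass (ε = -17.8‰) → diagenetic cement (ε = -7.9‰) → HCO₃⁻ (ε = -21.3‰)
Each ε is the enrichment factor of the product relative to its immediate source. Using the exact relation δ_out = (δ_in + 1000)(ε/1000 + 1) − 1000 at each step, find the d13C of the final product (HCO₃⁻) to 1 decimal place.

-70.2‰

step 1: δ = (-26.60 + 1000)·(1.6/1000 + 1) − 1000 = -25.04‰
step 2: δ = (-25.04 + 1000)·(-17.8/1000 + 1) − 1000 = -42.40‰
step 3: δ = (-42.40 + 1000)·(-7.9/1000 + 1) − 1000 = -49.96‰
step 4: δ = (-49.96 + 1000)·(-21.3/1000 + 1) − 1000 = -70.20‰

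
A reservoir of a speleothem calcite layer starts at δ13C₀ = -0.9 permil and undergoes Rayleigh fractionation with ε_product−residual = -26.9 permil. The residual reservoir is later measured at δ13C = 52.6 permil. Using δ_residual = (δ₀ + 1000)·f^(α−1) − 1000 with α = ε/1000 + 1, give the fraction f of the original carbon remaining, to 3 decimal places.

0.144

α − 1 = ε/1000 = -0.0269
(δ_res + 1000)/(δ₀ + 1000) = (52.6 + 1000)/(-0.9 + 1000) = 1052.6/999.1 = 1.053548
f = 1.053548^(1/-0.0269) = exp(ln(1.053548)/-0.0269) = exp(0.05216/-0.0269)
f = exp(-1.9392) = 0.1438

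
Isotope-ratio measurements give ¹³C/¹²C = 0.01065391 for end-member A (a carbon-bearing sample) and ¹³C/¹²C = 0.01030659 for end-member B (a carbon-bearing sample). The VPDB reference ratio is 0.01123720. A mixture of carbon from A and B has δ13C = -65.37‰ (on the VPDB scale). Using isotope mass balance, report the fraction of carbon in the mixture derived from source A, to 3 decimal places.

δ_A = (0.01065391/0.01123720 − 1)×1000 = (0.948093 − 1)×1000 = -51.907‰
δ_B = (0.01030659/0.01123720 − 1)×1000 = (0.917185 − 1)×1000 = -82.815‰
f_A = (δ_mix − δ_B)/(δ_A − δ_B) = (-65.37 − (-82.815))/(-51.907 − (-82.815))
f_A = 17.445 / 30.908 = 0.5644

0.564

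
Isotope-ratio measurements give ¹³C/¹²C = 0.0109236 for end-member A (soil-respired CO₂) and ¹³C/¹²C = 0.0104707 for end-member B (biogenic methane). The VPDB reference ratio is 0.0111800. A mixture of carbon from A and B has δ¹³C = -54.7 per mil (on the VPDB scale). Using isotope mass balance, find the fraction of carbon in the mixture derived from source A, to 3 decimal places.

0.216

δ_A = (0.0109236/0.0111800 − 1)×1000 = (0.977066 − 1)×1000 = -22.934 per mil
δ_B = (0.0104707/0.0111800 − 1)×1000 = (0.936556 − 1)×1000 = -63.444 per mil
f_A = (δ_mix − δ_B)/(δ_A − δ_B) = (-54.7 − (-63.444))/(-22.934 − (-63.444))
f_A = 8.744 / 40.510 = 0.2158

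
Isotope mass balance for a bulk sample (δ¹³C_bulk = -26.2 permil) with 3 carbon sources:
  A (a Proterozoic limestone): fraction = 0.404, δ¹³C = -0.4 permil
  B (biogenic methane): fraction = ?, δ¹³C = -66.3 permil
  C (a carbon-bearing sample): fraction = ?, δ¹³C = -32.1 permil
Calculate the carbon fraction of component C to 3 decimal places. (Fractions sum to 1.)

Let f_C and f_B be the unknown fractions; fractions sum to 1 so f_C + f_B = 0.596.
Mass balance: Σ fᵢ·δᵢ = δ_bulk ⇒ f_C·(-32.1) + f_B·(-66.3) = -26.2 − (-0.162) = -26.038
Substitute f_B = 0.596 − f_C:
f_C·(-32.1 − -66.3) = -26.038 − 0.596×(-66.3) = 13.476
f_C = 13.476 / 34.2 = 0.3940

0.394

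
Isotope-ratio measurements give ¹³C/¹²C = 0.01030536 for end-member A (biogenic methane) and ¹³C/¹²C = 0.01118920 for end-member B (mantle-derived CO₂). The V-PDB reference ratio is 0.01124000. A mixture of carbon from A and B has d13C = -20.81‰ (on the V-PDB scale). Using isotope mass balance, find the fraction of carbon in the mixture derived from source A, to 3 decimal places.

0.207

δ_A = (0.01030536/0.01124000 − 1)×1000 = (0.916847 − 1)×1000 = -83.153‰
δ_B = (0.01118920/0.01124000 − 1)×1000 = (0.995480 − 1)×1000 = -4.520‰
f_A = (δ_mix − δ_B)/(δ_A − δ_B) = (-20.81 − (-4.520))/(-83.153 − (-4.520))
f_A = -16.290 / -78.633 = 0.2072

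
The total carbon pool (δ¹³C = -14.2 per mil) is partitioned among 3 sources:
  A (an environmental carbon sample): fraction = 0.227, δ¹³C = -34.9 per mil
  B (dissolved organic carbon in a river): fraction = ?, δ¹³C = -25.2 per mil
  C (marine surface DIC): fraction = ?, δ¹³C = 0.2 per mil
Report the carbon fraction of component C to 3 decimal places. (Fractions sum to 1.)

0.520

Let f_C and f_B be the unknown fractions; fractions sum to 1 so f_C + f_B = 0.773.
Mass balance: Σ fᵢ·δᵢ = δ_bulk ⇒ f_C·(0.2) + f_B·(-25.2) = -14.2 − (-7.922) = -6.278
Substitute f_B = 0.773 − f_C:
f_C·(0.2 − -25.2) = -6.278 − 0.773×(-25.2) = 13.202
f_C = 13.202 / 25.4 = 0.5198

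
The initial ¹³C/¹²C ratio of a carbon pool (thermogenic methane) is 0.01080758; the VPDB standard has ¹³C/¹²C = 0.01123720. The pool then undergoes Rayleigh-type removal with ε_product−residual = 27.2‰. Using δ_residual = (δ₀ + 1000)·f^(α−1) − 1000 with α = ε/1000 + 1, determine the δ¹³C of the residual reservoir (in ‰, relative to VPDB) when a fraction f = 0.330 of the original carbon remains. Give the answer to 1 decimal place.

δ₀ = (0.01080758/0.01123720 − 1)×1000 = (0.961768 − 1)×1000 = -38.232‰
α − 1 = ε/1000 = 0.0272
f^(α−1) = 0.330^(0.0272) = 0.970295
δ_res = (-38.232 + 1000) × 0.970295 − 1000 = 933.198 − 1000 = -66.80‰

-66.8‰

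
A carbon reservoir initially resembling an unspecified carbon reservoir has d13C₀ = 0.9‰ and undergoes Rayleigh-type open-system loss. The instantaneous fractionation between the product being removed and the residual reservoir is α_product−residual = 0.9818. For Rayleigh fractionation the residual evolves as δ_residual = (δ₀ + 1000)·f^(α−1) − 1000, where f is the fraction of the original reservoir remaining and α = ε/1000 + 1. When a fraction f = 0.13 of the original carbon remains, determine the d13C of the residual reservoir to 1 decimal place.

38.8‰

Rayleigh residual: δ_res = (δ₀ + 1000)·f^(α−1) − 1000
α − 1 = -0.01820
f^(α−1) = 0.13^(-0.01820) = 1.037830
δ_res = (0.9 + 1000) × 1.037830 − 1000 = 1038.764 − 1000 = 38.76‰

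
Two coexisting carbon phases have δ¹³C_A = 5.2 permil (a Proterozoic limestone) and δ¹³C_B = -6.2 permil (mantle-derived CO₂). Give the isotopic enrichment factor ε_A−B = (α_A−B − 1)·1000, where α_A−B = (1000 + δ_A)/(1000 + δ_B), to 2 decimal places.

11.47 permil

α_A−B = (1000 + 5.2) / (1000 + -6.2) = 1005.2 / 993.8 = 1.011471
ε_A−B = (1.011471 − 1) × 1000 = 11.471 permil
(The approximation ε ≈ δ_A − δ_B would give 11.4 permil.)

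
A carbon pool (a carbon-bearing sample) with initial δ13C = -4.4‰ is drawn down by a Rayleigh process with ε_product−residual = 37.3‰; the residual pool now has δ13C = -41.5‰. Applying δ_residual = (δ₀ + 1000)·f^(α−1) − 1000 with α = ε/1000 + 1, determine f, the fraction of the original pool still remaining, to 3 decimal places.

0.361

α − 1 = ε/1000 = 0.0373
(δ_res + 1000)/(δ₀ + 1000) = (-41.5 + 1000)/(-4.4 + 1000) = 958.5/995.6 = 0.962736
f = 0.962736^(1/0.0373) = exp(ln(0.962736)/0.0373) = exp(-0.03798/0.0373)
f = exp(-1.0181) = 0.3613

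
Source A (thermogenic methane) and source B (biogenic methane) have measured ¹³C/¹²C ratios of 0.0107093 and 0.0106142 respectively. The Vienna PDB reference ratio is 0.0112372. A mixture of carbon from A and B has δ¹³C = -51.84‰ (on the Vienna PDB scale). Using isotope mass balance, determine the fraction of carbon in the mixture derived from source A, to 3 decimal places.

δ_A = (0.0107093/0.0112372 − 1)×1000 = (0.953022 − 1)×1000 = -46.978‰
δ_B = (0.0106142/0.0112372 − 1)×1000 = (0.944559 − 1)×1000 = -55.441‰
f_A = (δ_mix − δ_B)/(δ_A − δ_B) = (-51.84 − (-55.441))/(-46.978 − (-55.441))
f_A = 3.601 / 8.463 = 0.4255

0.425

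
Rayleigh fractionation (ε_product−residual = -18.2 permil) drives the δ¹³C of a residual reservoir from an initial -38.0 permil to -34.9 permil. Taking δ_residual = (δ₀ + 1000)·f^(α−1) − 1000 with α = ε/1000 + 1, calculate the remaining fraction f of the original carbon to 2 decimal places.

α − 1 = ε/1000 = -0.0182
(δ_res + 1000)/(δ₀ + 1000) = (-34.9 + 1000)/(-38.0 + 1000) = 965.1/962.0 = 1.003222
f = 1.003222^(1/-0.0182) = exp(ln(1.003222)/-0.0182) = exp(0.00322/-0.0182)
f = exp(-0.1768) = 0.8380

0.84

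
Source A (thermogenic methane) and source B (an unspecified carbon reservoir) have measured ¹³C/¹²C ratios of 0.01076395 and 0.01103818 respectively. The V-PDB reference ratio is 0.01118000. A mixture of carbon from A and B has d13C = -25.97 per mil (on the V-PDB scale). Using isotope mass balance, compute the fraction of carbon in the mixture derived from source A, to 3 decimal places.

0.542

δ_A = (0.01076395/0.01118000 − 1)×1000 = (0.962786 − 1)×1000 = -37.214 per mil
δ_B = (0.01103818/0.01118000 − 1)×1000 = (0.987315 − 1)×1000 = -12.685 per mil
f_A = (δ_mix − δ_B)/(δ_A − δ_B) = (-25.97 − (-12.685))/(-37.214 − (-12.685))
f_A = -13.285 / -24.529 = 0.5416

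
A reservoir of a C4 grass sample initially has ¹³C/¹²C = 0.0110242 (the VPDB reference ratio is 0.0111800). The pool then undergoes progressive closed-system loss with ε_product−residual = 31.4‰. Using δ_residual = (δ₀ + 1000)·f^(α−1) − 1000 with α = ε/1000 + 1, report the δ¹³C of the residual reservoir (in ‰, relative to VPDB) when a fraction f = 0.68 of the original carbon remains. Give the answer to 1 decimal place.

-25.8‰

δ₀ = (0.0110242/0.0111800 − 1)×1000 = (0.986064 − 1)×1000 = -13.936‰
α − 1 = ε/1000 = 0.0314
f^(α−1) = 0.68^(0.0314) = 0.987963
δ_res = (-13.936 + 1000) × 0.987963 − 1000 = 974.195 − 1000 = -25.80‰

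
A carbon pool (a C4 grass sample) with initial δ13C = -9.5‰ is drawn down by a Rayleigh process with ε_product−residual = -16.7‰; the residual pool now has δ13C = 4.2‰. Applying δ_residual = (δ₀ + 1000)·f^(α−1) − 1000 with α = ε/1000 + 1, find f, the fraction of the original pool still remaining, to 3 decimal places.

0.439

α − 1 = ε/1000 = -0.0167
(δ_res + 1000)/(δ₀ + 1000) = (4.2 + 1000)/(-9.5 + 1000) = 1004.2/990.5 = 1.013831
f = 1.013831^(1/-0.0167) = exp(ln(1.013831)/-0.0167) = exp(0.01374/-0.0167)
f = exp(-0.8226) = 0.4393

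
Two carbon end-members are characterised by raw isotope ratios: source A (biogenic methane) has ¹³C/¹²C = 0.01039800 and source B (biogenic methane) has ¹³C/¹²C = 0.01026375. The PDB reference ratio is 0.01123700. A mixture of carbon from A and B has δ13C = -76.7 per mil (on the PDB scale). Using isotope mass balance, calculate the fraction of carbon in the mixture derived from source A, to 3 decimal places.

δ_A = (0.01039800/0.01123700 − 1)×1000 = (0.925336 − 1)×1000 = -74.664 per mil
δ_B = (0.01026375/0.01123700 − 1)×1000 = (0.913389 − 1)×1000 = -86.611 per mil
f_A = (δ_mix − δ_B)/(δ_A − δ_B) = (-76.7 − (-86.611))/(-74.664 − (-86.611))
f_A = 9.911 / 11.947 = 0.8296

0.830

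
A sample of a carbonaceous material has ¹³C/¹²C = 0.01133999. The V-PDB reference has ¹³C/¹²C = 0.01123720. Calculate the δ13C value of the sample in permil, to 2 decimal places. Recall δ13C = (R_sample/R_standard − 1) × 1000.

δ13C = (R_sample / R_standard − 1) × 1000
R_sample / R_standard = 0.01133999 / 0.01123720 = 1.009147
δ13C = (1.009147 − 1) × 1000 = 9.147 permil

9.15 permil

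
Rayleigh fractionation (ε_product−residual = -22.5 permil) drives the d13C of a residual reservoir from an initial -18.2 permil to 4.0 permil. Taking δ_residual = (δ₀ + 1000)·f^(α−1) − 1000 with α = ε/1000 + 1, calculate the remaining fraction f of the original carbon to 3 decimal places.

α − 1 = ε/1000 = -0.0225
(δ_res + 1000)/(δ₀ + 1000) = (4.0 + 1000)/(-18.2 + 1000) = 1004.0/981.8 = 1.022612
f = 1.022612^(1/-0.0225) = exp(ln(1.022612)/-0.0225) = exp(0.02236/-0.0225)
f = exp(-0.9938) = 0.3702

0.370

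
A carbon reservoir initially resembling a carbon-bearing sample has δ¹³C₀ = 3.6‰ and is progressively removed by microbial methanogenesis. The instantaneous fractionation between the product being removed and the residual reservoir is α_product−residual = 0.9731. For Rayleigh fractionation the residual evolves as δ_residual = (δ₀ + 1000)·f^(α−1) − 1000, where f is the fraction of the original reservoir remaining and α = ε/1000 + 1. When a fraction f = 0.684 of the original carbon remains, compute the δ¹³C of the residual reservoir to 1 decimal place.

Rayleigh residual: δ_res = (δ₀ + 1000)·f^(α−1) − 1000
α − 1 = -0.02690
f^(α−1) = 0.684^(-0.02690) = 1.010269
δ_res = (3.6 + 1000) × 1.010269 − 1000 = 1013.906 − 1000 = 13.91‰

13.9‰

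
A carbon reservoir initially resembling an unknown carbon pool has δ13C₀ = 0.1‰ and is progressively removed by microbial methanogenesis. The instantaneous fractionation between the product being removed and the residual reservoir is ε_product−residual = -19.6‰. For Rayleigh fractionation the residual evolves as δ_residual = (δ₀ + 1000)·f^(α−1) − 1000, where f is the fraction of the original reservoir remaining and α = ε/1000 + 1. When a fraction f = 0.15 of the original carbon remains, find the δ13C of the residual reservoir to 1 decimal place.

Rayleigh residual: δ_res = (δ₀ + 1000)·f^(α−1) − 1000
α = ε/1000 + 1 = 0.98040, so α − 1 = -0.01960
f^(α−1) = 0.15^(-0.01960) = 1.037884
δ_res = (0.1 + 1000) × 1.037884 − 1000 = 1037.987 − 1000 = 37.99‰

38.0‰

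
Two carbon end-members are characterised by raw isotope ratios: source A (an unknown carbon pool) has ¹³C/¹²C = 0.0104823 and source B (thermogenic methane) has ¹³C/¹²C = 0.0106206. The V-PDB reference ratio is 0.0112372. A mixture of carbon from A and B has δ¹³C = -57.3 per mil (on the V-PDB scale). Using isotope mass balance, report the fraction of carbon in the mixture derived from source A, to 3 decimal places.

0.197

δ_A = (0.0104823/0.0112372 − 1)×1000 = (0.932821 − 1)×1000 = -67.179 per mil
δ_B = (0.0106206/0.0112372 − 1)×1000 = (0.945129 − 1)×1000 = -54.871 per mil
f_A = (δ_mix − δ_B)/(δ_A − δ_B) = (-57.3 − (-54.871))/(-67.179 − (-54.871))
f_A = -2.429 / -12.307 = 0.1973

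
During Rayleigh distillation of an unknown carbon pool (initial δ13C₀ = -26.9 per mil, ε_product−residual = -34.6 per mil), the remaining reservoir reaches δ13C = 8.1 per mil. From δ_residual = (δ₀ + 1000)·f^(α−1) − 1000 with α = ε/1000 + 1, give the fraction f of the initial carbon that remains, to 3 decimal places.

0.360

α − 1 = ε/1000 = -0.0346
(δ_res + 1000)/(δ₀ + 1000) = (8.1 + 1000)/(-26.9 + 1000) = 1008.1/973.1 = 1.035968
f = 1.035968^(1/-0.0346) = exp(ln(1.035968)/-0.0346) = exp(0.03534/-0.0346)
f = exp(-1.0213) = 0.3601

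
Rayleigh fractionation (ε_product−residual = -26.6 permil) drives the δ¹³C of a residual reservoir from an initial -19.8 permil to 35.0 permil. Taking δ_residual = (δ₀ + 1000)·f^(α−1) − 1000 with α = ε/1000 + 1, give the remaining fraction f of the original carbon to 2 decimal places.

0.13

α − 1 = ε/1000 = -0.0266
(δ_res + 1000)/(δ₀ + 1000) = (35.0 + 1000)/(-19.8 + 1000) = 1035.0/980.2 = 1.055907
f = 1.055907^(1/-0.0266) = exp(ln(1.055907)/-0.0266) = exp(0.05440/-0.0266)
f = exp(-2.0451) = 0.1294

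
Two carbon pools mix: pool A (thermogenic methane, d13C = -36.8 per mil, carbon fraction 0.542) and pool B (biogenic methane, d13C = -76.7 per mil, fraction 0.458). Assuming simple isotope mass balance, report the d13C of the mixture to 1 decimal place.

δ_mix = f_A·δ_A + f_B·δ_B
δ_mix = 0.542 × (-36.8) + 0.458 × (-76.7)
δ_mix = -19.95 + -35.13 = -55.07 per mil

-55.1 per mil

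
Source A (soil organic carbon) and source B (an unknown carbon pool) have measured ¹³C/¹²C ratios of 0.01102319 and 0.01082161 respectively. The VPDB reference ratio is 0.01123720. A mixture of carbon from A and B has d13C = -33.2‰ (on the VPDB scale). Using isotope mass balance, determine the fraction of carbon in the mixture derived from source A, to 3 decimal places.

δ_A = (0.01102319/0.01123720 − 1)×1000 = (0.980955 − 1)×1000 = -19.045‰
δ_B = (0.01082161/0.01123720 − 1)×1000 = (0.963017 − 1)×1000 = -36.983‰
f_A = (δ_mix − δ_B)/(δ_A − δ_B) = (-33.2 − (-36.983))/(-19.045 − (-36.983))
f_A = 3.783 / 17.939 = 0.2109

0.211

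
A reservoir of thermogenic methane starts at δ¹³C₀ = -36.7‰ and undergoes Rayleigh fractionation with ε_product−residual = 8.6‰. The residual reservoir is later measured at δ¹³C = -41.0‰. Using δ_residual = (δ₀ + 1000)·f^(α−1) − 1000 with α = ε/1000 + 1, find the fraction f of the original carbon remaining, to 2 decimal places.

α − 1 = ε/1000 = 0.0086
(δ_res + 1000)/(δ₀ + 1000) = (-41.0 + 1000)/(-36.7 + 1000) = 959.0/963.3 = 0.995536
f = 0.995536^(1/0.0086) = exp(ln(0.995536)/0.0086) = exp(-0.00447/0.0086)
f = exp(-0.5202) = 0.5944

0.59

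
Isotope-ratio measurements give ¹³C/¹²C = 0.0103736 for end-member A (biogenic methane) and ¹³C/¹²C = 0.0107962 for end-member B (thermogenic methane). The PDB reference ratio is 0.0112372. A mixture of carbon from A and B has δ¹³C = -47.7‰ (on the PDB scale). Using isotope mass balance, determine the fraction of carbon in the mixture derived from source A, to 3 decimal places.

0.225

δ_A = (0.0103736/0.0112372 − 1)×1000 = (0.923148 − 1)×1000 = -76.852‰
δ_B = (0.0107962/0.0112372 − 1)×1000 = (0.960755 − 1)×1000 = -39.245‰
f_A = (δ_mix − δ_B)/(δ_A − δ_B) = (-47.7 − (-39.245))/(-76.852 − (-39.245))
f_A = -8.455 / -37.607 = 0.2248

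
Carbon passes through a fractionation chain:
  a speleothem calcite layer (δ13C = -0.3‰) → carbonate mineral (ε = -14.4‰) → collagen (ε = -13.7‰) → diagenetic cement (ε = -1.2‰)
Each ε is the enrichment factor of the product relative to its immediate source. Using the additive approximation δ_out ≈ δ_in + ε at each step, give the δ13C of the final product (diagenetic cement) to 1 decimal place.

-29.6‰

step 1: δ ≈ -0.3 + (-14.4) = -14.7‰
step 2: δ ≈ -14.7 + (-13.7) = -28.4‰
step 3: δ ≈ -28.4 + (-1.2) = -29.6‰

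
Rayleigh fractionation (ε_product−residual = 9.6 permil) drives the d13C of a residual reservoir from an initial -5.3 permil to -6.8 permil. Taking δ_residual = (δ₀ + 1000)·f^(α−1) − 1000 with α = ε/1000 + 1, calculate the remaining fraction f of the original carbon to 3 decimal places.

α − 1 = ε/1000 = 0.0096
(δ_res + 1000)/(δ₀ + 1000) = (-6.8 + 1000)/(-5.3 + 1000) = 993.2/994.7 = 0.998492
f = 0.998492^(1/0.0096) = exp(ln(0.998492)/0.0096) = exp(-0.00151/0.0096)
f = exp(-0.1572) = 0.8545

0.855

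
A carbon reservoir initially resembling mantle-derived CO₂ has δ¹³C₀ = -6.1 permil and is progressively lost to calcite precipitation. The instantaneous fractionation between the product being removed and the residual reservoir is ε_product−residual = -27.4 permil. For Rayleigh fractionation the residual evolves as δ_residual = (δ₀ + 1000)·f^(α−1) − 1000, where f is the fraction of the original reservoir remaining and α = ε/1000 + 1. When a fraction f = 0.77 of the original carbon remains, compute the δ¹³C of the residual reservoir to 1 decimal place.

Rayleigh residual: δ_res = (δ₀ + 1000)·f^(α−1) − 1000
α = ε/1000 + 1 = 0.97260, so α − 1 = -0.02740
f^(α−1) = 0.77^(-0.02740) = 1.007187
δ_res = (-6.1 + 1000) × 1.007187 − 1000 = 1001.043 − 1000 = 1.04 permil

1.0 permil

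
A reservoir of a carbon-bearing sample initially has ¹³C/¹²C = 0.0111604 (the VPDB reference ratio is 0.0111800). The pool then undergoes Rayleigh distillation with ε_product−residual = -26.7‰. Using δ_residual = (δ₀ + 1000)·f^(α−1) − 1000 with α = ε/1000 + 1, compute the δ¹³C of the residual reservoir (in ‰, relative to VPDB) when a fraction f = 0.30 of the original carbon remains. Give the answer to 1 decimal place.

δ₀ = (0.0111604/0.0111800 − 1)×1000 = (0.998247 − 1)×1000 = -1.753‰
α − 1 = ε/1000 = -0.0267
f^(α−1) = 0.30^(-0.0267) = 1.032668
δ_res = (-1.753 + 1000) × 1.032668 − 1000 = 1030.858 − 1000 = 30.86‰

30.9‰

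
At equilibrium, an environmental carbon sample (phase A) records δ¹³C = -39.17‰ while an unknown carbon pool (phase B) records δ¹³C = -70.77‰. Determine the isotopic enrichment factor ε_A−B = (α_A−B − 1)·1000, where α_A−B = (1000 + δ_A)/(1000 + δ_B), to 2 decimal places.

34.01‰

α_A−B = (1000 + -39.17) / (1000 + -70.77) = 960.83 / 929.23 = 1.034007
ε_A−B = (1.034007 − 1) × 1000 = 34.007‰
(The approximation ε ≈ δ_A − δ_B would give 31.60‰.)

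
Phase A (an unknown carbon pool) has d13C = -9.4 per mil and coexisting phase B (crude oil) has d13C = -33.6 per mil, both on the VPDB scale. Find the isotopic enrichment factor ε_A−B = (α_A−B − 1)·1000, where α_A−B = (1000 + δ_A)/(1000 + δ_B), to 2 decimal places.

α_A−B = (1000 + -9.4) / (1000 + -33.6) = 990.6 / 966.4 = 1.025041
ε_A−B = (1.025041 − 1) × 1000 = 25.041 per mil
(The approximation ε ≈ δ_A − δ_B would give 24.2 per mil.)

25.04 per mil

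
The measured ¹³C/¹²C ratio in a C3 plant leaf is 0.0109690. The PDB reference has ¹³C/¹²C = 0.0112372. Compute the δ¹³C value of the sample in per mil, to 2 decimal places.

δ¹³C = (R_sample / R_standard − 1) × 1000
R_sample / R_standard = 0.0109690 / 0.0112372 = 0.976133
δ¹³C = (0.976133 − 1) × 1000 = -23.867 per mil

-23.87 per mil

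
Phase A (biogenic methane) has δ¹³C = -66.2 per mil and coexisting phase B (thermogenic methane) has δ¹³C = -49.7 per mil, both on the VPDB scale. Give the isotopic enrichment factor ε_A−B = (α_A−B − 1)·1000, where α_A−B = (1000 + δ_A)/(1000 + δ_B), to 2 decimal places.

α_A−B = (1000 + -66.2) / (1000 + -49.7) = 933.8 / 950.3 = 0.982637
ε_A−B = (0.982637 − 1) × 1000 = -17.363 per mil
(The approximation ε ≈ δ_A − δ_B would give -16.5 per mil.)

-17.36 per mil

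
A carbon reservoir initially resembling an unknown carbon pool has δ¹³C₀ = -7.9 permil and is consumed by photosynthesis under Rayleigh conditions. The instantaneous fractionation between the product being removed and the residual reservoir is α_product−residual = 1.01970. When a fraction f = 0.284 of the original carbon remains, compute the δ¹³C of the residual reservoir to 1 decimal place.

-32.2 permil

Rayleigh residual: δ_res = (δ₀ + 1000)·f^(α−1) − 1000
α − 1 = 0.01970
f^(α−1) = 0.284^(0.01970) = 0.975507
δ_res = (-7.9 + 1000) × 0.975507 − 1000 = 967.800 − 1000 = -32.20 permil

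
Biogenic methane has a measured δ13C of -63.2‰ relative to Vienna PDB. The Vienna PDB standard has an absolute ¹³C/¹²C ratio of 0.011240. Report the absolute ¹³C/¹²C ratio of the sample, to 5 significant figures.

R_sample = R_standard × (δ13C/1000 + 1)
R_sample = 0.011240 × (-63.2/1000 + 1) = 0.011240 × 0.936800
R_sample = 0.0105296

0.010530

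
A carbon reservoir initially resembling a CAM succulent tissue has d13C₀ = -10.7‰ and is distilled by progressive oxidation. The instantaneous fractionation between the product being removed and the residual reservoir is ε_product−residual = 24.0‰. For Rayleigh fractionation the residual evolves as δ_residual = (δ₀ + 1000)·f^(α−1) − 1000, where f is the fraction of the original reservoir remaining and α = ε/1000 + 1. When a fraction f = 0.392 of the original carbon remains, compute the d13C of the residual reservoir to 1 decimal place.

-32.7‰

Rayleigh residual: δ_res = (δ₀ + 1000)·f^(α−1) − 1000
α = ε/1000 + 1 = 1.02400, so α − 1 = 0.02400
f^(α−1) = 0.392^(0.02400) = 0.977775
δ_res = (-10.7 + 1000) × 0.977775 − 1000 = 967.313 − 1000 = -32.69‰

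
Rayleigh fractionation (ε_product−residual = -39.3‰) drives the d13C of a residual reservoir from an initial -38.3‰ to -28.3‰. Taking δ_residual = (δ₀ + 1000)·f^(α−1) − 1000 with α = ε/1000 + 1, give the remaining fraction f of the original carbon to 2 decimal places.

α − 1 = ε/1000 = -0.0393
(δ_res + 1000)/(δ₀ + 1000) = (-28.3 + 1000)/(-38.3 + 1000) = 971.7/961.7 = 1.010398
f = 1.010398^(1/-0.0393) = exp(ln(1.010398)/-0.0393) = exp(0.01034/-0.0393)
f = exp(-0.2632) = 0.7686

0.77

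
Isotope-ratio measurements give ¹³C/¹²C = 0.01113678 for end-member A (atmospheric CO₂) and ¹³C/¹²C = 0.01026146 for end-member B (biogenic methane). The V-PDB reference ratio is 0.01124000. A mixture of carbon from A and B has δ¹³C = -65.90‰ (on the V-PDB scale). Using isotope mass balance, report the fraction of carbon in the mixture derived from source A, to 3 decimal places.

δ_A = (0.01113678/0.01124000 − 1)×1000 = (0.990817 − 1)×1000 = -9.183‰
δ_B = (0.01026146/0.01124000 − 1)×1000 = (0.912941 − 1)×1000 = -87.059‰
f_A = (δ_mix − δ_B)/(δ_A − δ_B) = (-65.90 − (-87.059))/(-9.183 − (-87.059))
f_A = 21.159 / 77.875 = 0.2717

0.272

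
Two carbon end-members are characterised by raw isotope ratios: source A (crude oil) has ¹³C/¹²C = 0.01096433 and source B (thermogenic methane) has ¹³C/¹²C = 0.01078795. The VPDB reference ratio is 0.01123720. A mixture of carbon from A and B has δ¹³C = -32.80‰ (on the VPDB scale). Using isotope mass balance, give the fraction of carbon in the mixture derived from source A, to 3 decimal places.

δ_A = (0.01096433/0.01123720 − 1)×1000 = (0.975717 − 1)×1000 = -24.283‰
δ_B = (0.01078795/0.01123720 − 1)×1000 = (0.960021 − 1)×1000 = -39.979‰
f_A = (δ_mix − δ_B)/(δ_A − δ_B) = (-32.80 − (-39.979))/(-24.283 − (-39.979))
f_A = 7.179 / 15.696 = 0.4574

0.457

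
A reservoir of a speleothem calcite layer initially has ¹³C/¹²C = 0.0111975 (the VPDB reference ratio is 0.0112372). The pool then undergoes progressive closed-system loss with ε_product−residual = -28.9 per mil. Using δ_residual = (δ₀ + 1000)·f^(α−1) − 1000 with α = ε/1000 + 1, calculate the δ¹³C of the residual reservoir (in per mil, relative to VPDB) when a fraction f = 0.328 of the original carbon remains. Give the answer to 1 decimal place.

δ₀ = (0.0111975/0.0112372 − 1)×1000 = (0.996467 − 1)×1000 = -3.533 per mil
α − 1 = ε/1000 = -0.0289
f^(α−1) = 0.328^(-0.0289) = 1.032741
δ_res = (-3.533 + 1000) × 1.032741 − 1000 = 1029.092 − 1000 = 29.09 per mil

29.1 per mil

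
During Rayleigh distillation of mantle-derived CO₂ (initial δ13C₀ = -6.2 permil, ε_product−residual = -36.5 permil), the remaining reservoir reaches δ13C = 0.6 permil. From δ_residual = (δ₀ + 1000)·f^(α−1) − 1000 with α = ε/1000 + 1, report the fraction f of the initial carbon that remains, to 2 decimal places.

0.83

α − 1 = ε/1000 = -0.0365
(δ_res + 1000)/(δ₀ + 1000) = (0.6 + 1000)/(-6.2 + 1000) = 1000.6/993.8 = 1.006842
f = 1.006842^(1/-0.0365) = exp(ln(1.006842)/-0.0365) = exp(0.00682/-0.0365)
f = exp(-0.1868) = 0.8296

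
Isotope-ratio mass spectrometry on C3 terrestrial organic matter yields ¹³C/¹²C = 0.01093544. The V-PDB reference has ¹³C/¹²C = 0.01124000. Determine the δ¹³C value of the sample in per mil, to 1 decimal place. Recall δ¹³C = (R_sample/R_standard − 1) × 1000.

δ¹³C = (R_sample / R_standard − 1) × 1000
R_sample / R_standard = 0.01093544 / 0.01124000 = 0.972904
δ¹³C = (0.972904 − 1) × 1000 = -27.10 per mil

-27.1 per mil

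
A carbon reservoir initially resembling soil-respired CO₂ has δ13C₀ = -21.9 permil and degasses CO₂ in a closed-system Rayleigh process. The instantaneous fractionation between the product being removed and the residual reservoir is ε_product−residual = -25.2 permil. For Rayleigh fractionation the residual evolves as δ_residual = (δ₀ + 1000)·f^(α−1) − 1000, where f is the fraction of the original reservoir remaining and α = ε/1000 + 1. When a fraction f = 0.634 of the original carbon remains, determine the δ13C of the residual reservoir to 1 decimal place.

-10.6 permil

Rayleigh residual: δ_res = (δ₀ + 1000)·f^(α−1) − 1000
α = ε/1000 + 1 = 0.97480, so α − 1 = -0.02520
f^(α−1) = 0.634^(-0.02520) = 1.011550
δ_res = (-21.9 + 1000) × 1.011550 − 1000 = 989.397 − 1000 = -10.60 permil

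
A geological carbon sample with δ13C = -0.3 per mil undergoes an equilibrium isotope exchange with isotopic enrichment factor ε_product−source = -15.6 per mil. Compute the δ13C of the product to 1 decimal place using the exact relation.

-15.9 per mil

Exactly, δ_product = (δ_source + 1000)·(ε/1000 + 1) − 1000.
δ_product = (-0.3 + 1000) × (-15.6/1000 + 1) − 1000
δ_product = -15.90 per mil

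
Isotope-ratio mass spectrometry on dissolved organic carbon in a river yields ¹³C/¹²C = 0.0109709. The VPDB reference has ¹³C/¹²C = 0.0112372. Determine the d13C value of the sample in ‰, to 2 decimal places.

d13C = (R_sample / R_standard − 1) × 1000
R_sample / R_standard = 0.0109709 / 0.0112372 = 0.976302
d13C = (0.976302 − 1) × 1000 = -23.698‰

-23.70‰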